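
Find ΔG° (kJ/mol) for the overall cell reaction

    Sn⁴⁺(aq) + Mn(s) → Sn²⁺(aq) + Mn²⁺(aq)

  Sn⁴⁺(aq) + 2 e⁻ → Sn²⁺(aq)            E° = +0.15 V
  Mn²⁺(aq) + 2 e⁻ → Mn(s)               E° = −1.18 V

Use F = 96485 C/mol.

In the reaction as written Sn⁴⁺(aq) is reduced, so the Sn⁴⁺/Sn²⁺ couple is the cathode and Mn²⁺/Mn is the anode.
E°cell = +0.15 − (−1.18) = +1.33 V; balancing electrons gives n = 2.
ΔG° = −nFE°cell = −(2)(96485)(+1.33) J/mol = −257 kJ/mol.

−257 kJ/mol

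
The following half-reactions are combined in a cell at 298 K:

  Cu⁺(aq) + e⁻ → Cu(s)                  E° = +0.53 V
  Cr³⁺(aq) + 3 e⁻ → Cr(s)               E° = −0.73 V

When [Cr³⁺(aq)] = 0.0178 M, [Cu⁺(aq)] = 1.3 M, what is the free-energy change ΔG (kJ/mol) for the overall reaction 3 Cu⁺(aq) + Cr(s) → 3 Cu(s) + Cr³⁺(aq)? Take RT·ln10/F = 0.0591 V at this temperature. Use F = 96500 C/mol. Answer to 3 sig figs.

−377 kJ/mol

The standard cell potential is +0.53 − (−0.73) = +1.26 V, with n = 3 electrons in the balanced equation.
The reaction quotient is [Cr³⁺(aq)] / [Cu⁺(aq)]^3 = 0.0081; by Nernst, E = +1.26 − (0.0591/3)(−2.091) = +1.3012 V.
Finally ΔG = −nFE = −(3)(96500 C/mol)(+1.3012 V) = −377 kJ/mol.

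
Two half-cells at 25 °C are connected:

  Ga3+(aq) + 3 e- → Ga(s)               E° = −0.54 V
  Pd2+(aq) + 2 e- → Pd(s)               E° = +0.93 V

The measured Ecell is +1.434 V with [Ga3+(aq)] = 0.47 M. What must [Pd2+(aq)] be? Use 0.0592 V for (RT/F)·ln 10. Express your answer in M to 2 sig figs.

Pd²⁺/Pd is the cathode (higher E°); E°cell = +0.93 − (−0.54) = +1.47 V with n = 6.
Since E = E° − (0.0592/n)·log Q, log Q = n(E° − E)/0.0592 = 3.649.
The balanced reaction is 3 Pd2+(aq) + 2 Ga(s) → 3 Pd(s) + 2 Ga3+(aq), so Q = [Ga3+(aq)]^2 / [Pd2+(aq)]^3.
Isolating [Pd2+(aq)] in Q = 10^{3.649} yields log [Pd2+(aq)] = −1.435, i.e. 0.037 M.

0.037 M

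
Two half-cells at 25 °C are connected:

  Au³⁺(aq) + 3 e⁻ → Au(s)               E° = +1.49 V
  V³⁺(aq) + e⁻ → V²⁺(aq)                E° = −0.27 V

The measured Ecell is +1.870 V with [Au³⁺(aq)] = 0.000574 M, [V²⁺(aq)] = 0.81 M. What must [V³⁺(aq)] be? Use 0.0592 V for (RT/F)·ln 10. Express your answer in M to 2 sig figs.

0.00093 M

With Au³⁺/Au at the cathode and V³⁺/V²⁺ at the anode, E°cell = +1.49 − (−0.27) = +1.76 V (n = 3).
Since E = E° − (0.0592/n)·log Q, log Q = n(E° − E)/0.0592 = −5.574.
For Au³⁺(aq) + 3 V²⁺(aq) → Au(s) + 3 V³⁺(aq), the reaction quotient is Q = [V³⁺(aq)]^3 / ([Au³⁺(aq)]·[V²⁺(aq)]^3).
Substituting the known concentrations and solving, log [V³⁺(aq)] = −3.030 and [V³⁺(aq)] = 0.00093 M.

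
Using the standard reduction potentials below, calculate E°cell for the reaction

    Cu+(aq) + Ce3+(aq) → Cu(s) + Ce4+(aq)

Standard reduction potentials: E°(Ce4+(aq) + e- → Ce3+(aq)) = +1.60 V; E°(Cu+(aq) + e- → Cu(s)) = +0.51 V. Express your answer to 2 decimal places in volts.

Cu+(aq) gains electrons, so the Cu⁺/Cu couple is the cathode; the Ce⁴⁺/Ce³⁺ couple is the anode.
E°cell = E°(cathode) − E°(anode) = +0.51 − (+1.60) = −1.09 V.

−1.09 V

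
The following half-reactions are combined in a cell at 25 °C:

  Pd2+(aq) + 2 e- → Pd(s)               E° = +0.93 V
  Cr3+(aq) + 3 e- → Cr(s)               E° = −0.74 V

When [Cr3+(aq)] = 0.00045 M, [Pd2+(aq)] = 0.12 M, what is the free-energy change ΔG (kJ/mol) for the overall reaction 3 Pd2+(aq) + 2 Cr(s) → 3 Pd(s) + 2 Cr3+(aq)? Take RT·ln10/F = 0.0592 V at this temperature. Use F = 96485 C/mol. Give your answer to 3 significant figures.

−989 kJ/mol

With Pd²⁺/Pd reduced at the cathode, E°cell = +0.93 − (−0.74) = +1.67 V and n = 6.
The reaction quotient is [Cr3+(aq)]^2 / [Pd2+(aq)]^3 = 0.000117; by Nernst, E = +1.67 − (0.0592/6)(−3.931) = +1.7088 V.
Finally ΔG = −nFE = −(6)(96485 C/mol)(+1.7088 V) = −989 kJ/mol.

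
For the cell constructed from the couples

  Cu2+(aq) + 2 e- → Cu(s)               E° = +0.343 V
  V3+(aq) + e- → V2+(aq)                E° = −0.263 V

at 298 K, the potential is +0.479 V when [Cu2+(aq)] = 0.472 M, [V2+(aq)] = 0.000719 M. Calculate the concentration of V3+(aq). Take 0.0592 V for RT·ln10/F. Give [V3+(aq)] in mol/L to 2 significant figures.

0.069 M

With Cu²⁺/Cu at the cathode and V³⁺/V²⁺ at the anode, E°cell = +0.343 − (−0.263) = +0.606 V (n = 2).
Rearranging E = E° − (0.0592/n)·log Q gives log Q = 2(+0.606 − (+0.479))/0.0592 = 4.291.
For Cu2+(aq) + 2 V2+(aq) → Cu(s) + 2 V3+(aq), the reaction quotient is Q = [V3+(aq)]^2 / ([Cu2+(aq)]·[V2+(aq)]^2).
Substituting the known concentrations and solving, log [V3+(aq)] = −1.161 and [V3+(aq)] = 0.069 M.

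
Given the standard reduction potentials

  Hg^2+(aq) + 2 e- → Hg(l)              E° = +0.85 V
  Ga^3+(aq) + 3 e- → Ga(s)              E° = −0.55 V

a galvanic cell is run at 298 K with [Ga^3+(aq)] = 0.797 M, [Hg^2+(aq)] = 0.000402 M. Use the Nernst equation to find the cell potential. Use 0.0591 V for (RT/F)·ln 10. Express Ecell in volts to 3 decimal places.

The Hg²⁺/Hg couple has the more positive E°, so it is the cathode; Ga³⁺/Ga is the anode.
The standard potential is +0.85 − (−0.55) = +1.40 V and the balanced reaction transfers n = 6 electrons.
For the overall reaction 3 Hg^2+(aq) + 2 Ga(s) → 3 Hg(l) + 2 Ga^3+(aq), Q = [Ga^3+(aq)]^2 / [Hg^2+(aq)]^3 = 9.78×10^9, giving log Q = 9.990.
Applying E = E° − (RT ln10/nF)·log Q gives +1.40 − (0.0591/6)(9.990) = +1.302 V.

+1.302 V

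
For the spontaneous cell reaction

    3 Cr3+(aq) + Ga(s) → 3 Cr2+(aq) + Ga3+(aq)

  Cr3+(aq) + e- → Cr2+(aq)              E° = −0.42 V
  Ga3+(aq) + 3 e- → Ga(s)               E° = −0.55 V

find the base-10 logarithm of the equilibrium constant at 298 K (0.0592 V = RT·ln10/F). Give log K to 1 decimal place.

The Cr³⁺/Cr²⁺ couple is reduced (cathode); E°cell = −0.42 − (−0.55) = +0.13 V with n = 3.
At equilibrium E = 0, so log K = nE°cell / 0.0592 = (3)(+0.13) / 0.0592 = 6.6.

log K = 6.6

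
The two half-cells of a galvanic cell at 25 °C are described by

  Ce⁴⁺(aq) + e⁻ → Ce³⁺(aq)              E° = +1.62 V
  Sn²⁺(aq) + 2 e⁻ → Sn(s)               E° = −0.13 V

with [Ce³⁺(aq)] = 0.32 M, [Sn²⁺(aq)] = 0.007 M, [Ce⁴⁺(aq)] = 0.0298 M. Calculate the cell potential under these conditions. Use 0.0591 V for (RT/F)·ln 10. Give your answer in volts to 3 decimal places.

+1.753 V

Since E°(Ce⁴⁺/Ce³⁺) > E°(Sn²⁺/Sn), Ce⁴⁺/Ce³⁺ serves as the cathode.
E°cell = E°cat − E°an = +1.62 − (−0.13) = +1.75 V; n = 2.
The balanced reaction is 2 Ce⁴⁺(aq) + Sn(s) → 2 Ce³⁺(aq) + Sn²⁺(aq), so Q = ([Ce³⁺(aq)]^2·[Sn²⁺(aq)]) / [Ce⁴⁺(aq)]^2 = 0.807 and log Q = −0.093.
E = E° − (0.0591/n)·log Q = +1.75 − (0.0591/2)(−0.093) = +1.753 V.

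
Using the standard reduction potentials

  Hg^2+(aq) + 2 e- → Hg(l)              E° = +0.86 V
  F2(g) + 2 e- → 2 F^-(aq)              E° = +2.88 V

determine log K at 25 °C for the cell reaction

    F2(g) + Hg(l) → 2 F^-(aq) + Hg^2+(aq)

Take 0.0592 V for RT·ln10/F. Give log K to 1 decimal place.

The F₂/F⁻ couple is reduced (cathode); E°cell = +2.88 − (+0.86) = +2.02 V with n = 2.
At equilibrium E = 0, so log K = nE°cell / 0.0592 = (2)(+2.02) / 0.0592 = 68.2.

log K = 68.2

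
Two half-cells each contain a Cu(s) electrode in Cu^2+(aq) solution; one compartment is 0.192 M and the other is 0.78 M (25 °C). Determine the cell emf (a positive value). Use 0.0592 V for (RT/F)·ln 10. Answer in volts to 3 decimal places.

For a concentration cell E°cell = 0, since both electrodes use the same couple.
The compartment with the higher Cu^2+(aq) concentration (0.78 M) acts as the cathode; ions are reduced there and produced at the dilute (0.192 M) anode.
With n = 2, Ecell = −(0.0592/2)·log([dilute]/[conc]) = −(0.0592/2)·log(0.192/0.78) = +0.018 V.

0.018 V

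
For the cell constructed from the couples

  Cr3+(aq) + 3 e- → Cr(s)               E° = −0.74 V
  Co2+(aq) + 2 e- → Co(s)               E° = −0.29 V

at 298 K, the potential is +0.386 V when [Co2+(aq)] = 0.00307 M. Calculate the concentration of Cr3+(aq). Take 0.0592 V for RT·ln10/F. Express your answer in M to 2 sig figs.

0.30 M

With Co²⁺/Co at the cathode and Cr³⁺/Cr at the anode, E°cell = −0.29 − (−0.74) = +0.45 V (n = 6).
From the Nernst equation, log Q = n(E° − E)/0.0592 = 6·(+0.45 − (+0.386))/0.0592 = 6.486.
For 3 Co2+(aq) + 2 Cr(s) → 3 Co(s) + 2 Cr3+(aq), the reaction quotient is Q = [Cr3+(aq)]^2 / [Co2+(aq)]^3.
Solving for the unknown gives log [Cr3+(aq)] = −0.526, so [Cr3+(aq)] ≈ 0.30 M.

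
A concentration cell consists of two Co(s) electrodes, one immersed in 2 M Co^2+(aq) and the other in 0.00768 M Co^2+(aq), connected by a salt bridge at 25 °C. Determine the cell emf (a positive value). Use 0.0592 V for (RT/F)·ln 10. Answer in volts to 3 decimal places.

For a concentration cell E°cell = 0, since both electrodes use the same couple.
The compartment with the higher Co^2+(aq) concentration (2 M) acts as the cathode; ions are reduced there and produced at the dilute (0.00768 M) anode.
With n = 2, Ecell = −(0.0592/2)·log([dilute]/[conc]) = −(0.0592/2)·log(0.00768/2) = +0.072 V.

0.072 V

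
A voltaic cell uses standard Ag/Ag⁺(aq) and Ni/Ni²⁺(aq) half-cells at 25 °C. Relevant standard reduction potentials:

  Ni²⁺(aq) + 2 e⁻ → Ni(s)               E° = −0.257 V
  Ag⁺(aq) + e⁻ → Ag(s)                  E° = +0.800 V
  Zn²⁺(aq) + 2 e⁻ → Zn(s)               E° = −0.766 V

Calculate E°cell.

+1.057 V

Of the two couples in this cell, the one with the more positive reduction potential is reduced at the cathode: here that is Ag⁺/Ag (+0.800 V); Ni²⁺/Ni (−0.257 V) is the anode.
E°cell = E°(cathode) − E°(anode) = +0.800 − (−0.257) = +1.057 V.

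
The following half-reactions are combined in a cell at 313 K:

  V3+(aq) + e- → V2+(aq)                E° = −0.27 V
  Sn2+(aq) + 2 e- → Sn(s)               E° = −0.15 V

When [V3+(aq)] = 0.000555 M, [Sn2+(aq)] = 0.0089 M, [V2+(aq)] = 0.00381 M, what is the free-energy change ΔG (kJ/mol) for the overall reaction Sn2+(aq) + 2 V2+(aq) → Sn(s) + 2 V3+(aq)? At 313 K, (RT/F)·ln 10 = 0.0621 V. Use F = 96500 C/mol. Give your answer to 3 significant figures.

−20.9 kJ/mol

E°cell = −0.15 − (−0.27) = +0.12 V; the balanced reaction transfers n = 2 electrons.
Q = [V3+(aq)]^2 / ([Sn2+(aq)]·[V2+(aq)]^2) = 2.38, so log Q = 0.377 and E = +0.12 − (0.0621/2)(0.377) = +0.1083 V.
Finally ΔG = −nFE = −(2)(96500 C/mol)(+0.1083 V) = −20.9 kJ/mol.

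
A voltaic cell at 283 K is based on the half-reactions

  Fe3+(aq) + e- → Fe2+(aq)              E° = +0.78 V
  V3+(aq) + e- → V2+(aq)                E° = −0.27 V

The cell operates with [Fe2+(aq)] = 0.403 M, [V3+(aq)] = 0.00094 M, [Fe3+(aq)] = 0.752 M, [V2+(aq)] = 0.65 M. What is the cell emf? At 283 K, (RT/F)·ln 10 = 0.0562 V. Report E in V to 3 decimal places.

+1.225 V

The Fe³⁺/Fe²⁺ couple has the more positive E°, so it is the cathode; V³⁺/V²⁺ is the anode.
E°cell = +0.78 − (−0.27) = +1.05 V, with n = 1 electron transferred.
The balanced reaction is Fe3+(aq) + V2+(aq) → Fe2+(aq) + V3+(aq), so Q = ([Fe2+(aq)]·[V3+(aq)]) / ([Fe3+(aq)]·[V2+(aq)]) = 0.000775 and log Q = −3.111.
Applying E = E° − (RT ln10/nF)·log Q gives +1.05 − (0.0562/1)(−3.111) = +1.225 V.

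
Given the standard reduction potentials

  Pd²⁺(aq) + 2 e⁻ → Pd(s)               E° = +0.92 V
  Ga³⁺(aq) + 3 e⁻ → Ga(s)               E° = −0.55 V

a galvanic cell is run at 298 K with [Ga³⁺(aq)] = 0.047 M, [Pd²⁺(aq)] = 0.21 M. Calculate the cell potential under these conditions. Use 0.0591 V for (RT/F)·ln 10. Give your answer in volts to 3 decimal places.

The Pd²⁺/Pd couple has the more positive E°, so it is the cathode; Ga³⁺/Ga is the anode.
The standard potential is +0.92 − (−0.55) = +1.47 V and the balanced reaction transfers n = 6 electrons.
The balanced reaction is 3 Pd²⁺(aq) + 2 Ga(s) → 3 Pd(s) + 2 Ga³⁺(aq), so Q = [Ga³⁺(aq)]^2 / [Pd²⁺(aq)]^3 = 0.239 and log Q = −0.622.
By the Nernst equation, E = +1.47 − (0.0591/6)·(−0.622) = +1.476 V.

+1.476 V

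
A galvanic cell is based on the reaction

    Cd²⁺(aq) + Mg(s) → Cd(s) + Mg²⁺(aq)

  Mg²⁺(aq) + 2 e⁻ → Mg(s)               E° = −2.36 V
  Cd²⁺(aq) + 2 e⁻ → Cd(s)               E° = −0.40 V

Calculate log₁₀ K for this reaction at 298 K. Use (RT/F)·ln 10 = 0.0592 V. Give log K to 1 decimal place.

log K = 66.2

The Cd²⁺/Cd couple is reduced (cathode); E°cell = −0.40 − (−2.36) = +1.96 V with n = 2.
At equilibrium E = 0, so log K = nE°cell / 0.0592 = (2)(+1.96) / 0.0592 = 66.2.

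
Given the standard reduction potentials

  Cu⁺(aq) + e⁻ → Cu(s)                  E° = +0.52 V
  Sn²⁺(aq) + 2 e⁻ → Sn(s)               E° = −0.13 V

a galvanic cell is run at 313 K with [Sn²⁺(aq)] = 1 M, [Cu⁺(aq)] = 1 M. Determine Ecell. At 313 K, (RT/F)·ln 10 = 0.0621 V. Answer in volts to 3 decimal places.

The Cu⁺/Cu couple has the more positive E°, so it is the cathode; Sn²⁺/Sn is the anode.
E°cell = E°cat − E°an = +0.52 − (−0.13) = +0.65 V; n = 2.
Balancing gives 2 Cu⁺(aq) + Sn(s) → 2 Cu(s) + Sn²⁺(aq); hence Q = [Sn²⁺(aq)] / [Cu⁺(aq)]^2 = 1 (log Q = 0.000).
Applying E = E° − (RT ln10/nF)·log Q gives +0.65 − (0.0621/2)(0.000) = +0.650 V.

+0.650 V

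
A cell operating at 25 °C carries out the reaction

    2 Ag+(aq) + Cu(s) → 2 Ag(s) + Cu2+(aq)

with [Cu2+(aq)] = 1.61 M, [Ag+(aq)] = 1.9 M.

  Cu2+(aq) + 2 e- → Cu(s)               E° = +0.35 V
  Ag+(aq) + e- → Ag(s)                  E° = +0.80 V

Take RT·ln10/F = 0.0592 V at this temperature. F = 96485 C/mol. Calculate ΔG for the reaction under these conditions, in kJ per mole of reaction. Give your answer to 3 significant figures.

With Ag⁺/Ag reduced at the cathode, E°cell = +0.80 − (+0.35) = +0.45 V and n = 2.
The reaction quotient is [Cu2+(aq)] / [Ag+(aq)]^2 = 0.446; by Nernst, E = +0.45 − (0.0592/2)(−0.351) = +0.4604 V.
ΔG = −nFE = −(2)(96485)(+0.4604) J/mol = −88.8 kJ/mol.

−88.8 kJ/mol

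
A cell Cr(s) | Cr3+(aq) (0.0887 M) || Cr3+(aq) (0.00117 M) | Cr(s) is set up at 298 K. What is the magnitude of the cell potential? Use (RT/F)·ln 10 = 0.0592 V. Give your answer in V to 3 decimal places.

0.037 V

For a concentration cell E°cell = 0, since both electrodes use the same couple.
The compartment with the higher Cr3+(aq) concentration (0.0887 M) acts as the cathode; ions are reduced there and produced at the dilute (0.00117 M) anode.
With n = 3, Ecell = −(0.0592/3)·log([dilute]/[conc]) = −(0.0592/3)·log(0.00117/0.0887) = +0.037 V.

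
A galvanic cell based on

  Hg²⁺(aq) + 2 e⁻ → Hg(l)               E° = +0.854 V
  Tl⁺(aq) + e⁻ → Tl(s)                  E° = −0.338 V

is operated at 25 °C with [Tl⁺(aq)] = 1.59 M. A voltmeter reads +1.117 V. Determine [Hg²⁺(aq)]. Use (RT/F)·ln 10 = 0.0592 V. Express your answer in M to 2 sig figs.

Hg²⁺/Hg is the cathode (higher E°); E°cell = +0.854 − (−0.338) = +1.192 V with n = 2.
Since E = E° − (0.0592/n)·log Q, log Q = n(E° − E)/0.0592 = 2.534.
For Hg²⁺(aq) + 2 Tl(s) → Hg(l) + 2 Tl⁺(aq), the reaction quotient is Q = [Tl⁺(aq)]^2 / [Hg²⁺(aq)].
Substituting the known concentrations and solving, log [Hg²⁺(aq)] = −2.131 and [Hg²⁺(aq)] = 0.0074 M.

0.0074 M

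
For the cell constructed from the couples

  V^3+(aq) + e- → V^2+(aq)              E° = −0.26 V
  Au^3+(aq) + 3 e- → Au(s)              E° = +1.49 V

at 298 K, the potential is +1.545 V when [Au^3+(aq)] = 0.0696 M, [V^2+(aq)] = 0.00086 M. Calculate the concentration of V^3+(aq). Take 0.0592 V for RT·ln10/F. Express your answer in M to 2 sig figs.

Au³⁺/Au is the cathode (higher E°); E°cell = +1.49 − (−0.26) = +1.75 V with n = 3.
From the Nernst equation, log Q = n(E° − E)/0.0592 = 3·(+1.75 − (+1.545))/0.0592 = 10.389.
The balanced reaction is Au^3+(aq) + 3 V^2+(aq) → Au(s) + 3 V^3+(aq), so Q = [V^3+(aq)]^3 / ([Au^3+(aq)]·[V^2+(aq)]^3).
Isolating [V^3+(aq)] in Q = 10^{10.389} yields log [V^3+(aq)] = 0.012, i.e. 1.0 M.

1.0 M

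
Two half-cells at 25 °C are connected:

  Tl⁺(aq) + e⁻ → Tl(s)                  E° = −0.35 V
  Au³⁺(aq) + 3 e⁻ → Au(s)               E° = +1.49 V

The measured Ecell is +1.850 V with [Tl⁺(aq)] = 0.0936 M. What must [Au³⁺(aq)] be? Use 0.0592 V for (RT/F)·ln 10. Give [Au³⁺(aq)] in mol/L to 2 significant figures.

0.0026 M

The Au³⁺/Au couple has the larger reduction potential, so it is the cathode: E°cell = +1.49 − (−0.35) = +1.84 V and n = 3.
From the Nernst equation, log Q = n(E° − E)/0.0592 = 3·(+1.84 − (+1.850))/0.0592 = −0.507.
Balancing electrons gives Au³⁺(aq) + 3 Tl(s) → Au(s) + 3 Tl⁺(aq); thus Q = [Tl⁺(aq)]^3 / [Au³⁺(aq)].
Isolating [Au³⁺(aq)] in Q = 10^{−0.507} yields log [Au³⁺(aq)] = −2.579, i.e. 0.0026 M.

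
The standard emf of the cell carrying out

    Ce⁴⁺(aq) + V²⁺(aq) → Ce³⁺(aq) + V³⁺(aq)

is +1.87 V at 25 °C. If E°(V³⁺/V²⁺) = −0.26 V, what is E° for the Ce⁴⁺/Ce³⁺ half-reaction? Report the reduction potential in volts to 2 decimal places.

+1.61 V

In the reaction as written the Ce⁴⁺/Ce³⁺ couple is reduced (cathode) and V³⁺/V²⁺ is oxidized (anode), so E°cell = E°(Ce⁴⁺/Ce³⁺) − E°(V³⁺/V²⁺).
E°(Ce⁴⁺/Ce³⁺) = E°cell + E°(anode) = +1.87 + (−0.26) = +1.61 V.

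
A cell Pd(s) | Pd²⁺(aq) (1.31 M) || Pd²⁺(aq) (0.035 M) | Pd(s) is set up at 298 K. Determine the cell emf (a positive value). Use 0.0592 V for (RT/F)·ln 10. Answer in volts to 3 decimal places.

0.047 V

For a concentration cell E°cell = 0, since both electrodes use the same couple.
The compartment with the higher Pd²⁺(aq) concentration (1.31 M) acts as the cathode; ions are reduced there and produced at the dilute (0.035 M) anode.
With n = 2, Ecell = −(0.0592/2)·log([dilute]/[conc]) = −(0.0592/2)·log(0.035/1.31) = +0.047 V.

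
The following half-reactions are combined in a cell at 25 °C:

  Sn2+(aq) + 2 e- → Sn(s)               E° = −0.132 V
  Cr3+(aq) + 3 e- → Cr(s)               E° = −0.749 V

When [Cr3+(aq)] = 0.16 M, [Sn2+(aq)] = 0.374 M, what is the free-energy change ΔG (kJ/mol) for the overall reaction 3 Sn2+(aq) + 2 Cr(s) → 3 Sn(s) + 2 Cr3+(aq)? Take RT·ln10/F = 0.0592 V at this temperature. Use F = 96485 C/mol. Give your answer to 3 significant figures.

With Sn²⁺/Sn reduced at the cathode, E°cell = −0.132 − (−0.749) = +0.617 V and n = 6.
Q = [Cr3+(aq)]^2 / [Sn2+(aq)]^3 = 0.489, so log Q = −0.310 and E = +0.617 − (0.0592/6)(−0.310) = +0.6201 V.
Finally ΔG = −nFE = −(6)(96485 C/mol)(+0.6201 V) = −359 kJ/mol.

−359 kJ/mol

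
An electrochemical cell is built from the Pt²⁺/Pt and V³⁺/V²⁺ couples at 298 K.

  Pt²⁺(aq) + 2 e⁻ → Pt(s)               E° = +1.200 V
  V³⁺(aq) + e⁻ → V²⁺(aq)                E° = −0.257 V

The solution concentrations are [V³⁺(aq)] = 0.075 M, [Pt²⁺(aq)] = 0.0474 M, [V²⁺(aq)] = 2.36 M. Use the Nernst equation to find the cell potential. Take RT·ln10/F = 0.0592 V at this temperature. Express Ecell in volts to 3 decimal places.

+1.506 V

Since E°(Pt²⁺/Pt) > E°(V³⁺/V²⁺), Pt²⁺/Pt serves as the cathode.
The standard potential is +1.200 − (−0.257) = +1.457 V and the balanced reaction transfers n = 2 electrons.
Balancing gives Pt²⁺(aq) + 2 V²⁺(aq) → Pt(s) + 2 V³⁺(aq); hence Q = [V³⁺(aq)]^2 / ([Pt²⁺(aq)]·[V²⁺(aq)]^2) = 0.0213 (log Q = −1.671).
Applying E = E° − (RT ln10/nF)·log Q gives +1.457 − (0.0592/2)(−1.671) = +1.506 V.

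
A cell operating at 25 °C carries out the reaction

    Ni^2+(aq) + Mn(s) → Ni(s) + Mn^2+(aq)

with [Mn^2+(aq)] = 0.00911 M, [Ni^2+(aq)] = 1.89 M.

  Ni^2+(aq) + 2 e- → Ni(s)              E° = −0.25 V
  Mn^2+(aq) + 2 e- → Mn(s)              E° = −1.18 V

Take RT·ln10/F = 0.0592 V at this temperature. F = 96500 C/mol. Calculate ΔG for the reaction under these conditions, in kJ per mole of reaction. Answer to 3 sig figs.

−193 kJ/mol

E°cell = −0.25 − (−1.18) = +0.93 V; the balanced reaction transfers n = 2 electrons.
The reaction quotient is [Mn^2+(aq)] / [Ni^2+(aq)] = 0.00482; by Nernst, E = +0.93 − (0.0592/2)(−2.317) = +0.9986 V.
Finally ΔG = −nFE = −(2)(96500 C/mol)(+0.9986 V) = −193 kJ/mol.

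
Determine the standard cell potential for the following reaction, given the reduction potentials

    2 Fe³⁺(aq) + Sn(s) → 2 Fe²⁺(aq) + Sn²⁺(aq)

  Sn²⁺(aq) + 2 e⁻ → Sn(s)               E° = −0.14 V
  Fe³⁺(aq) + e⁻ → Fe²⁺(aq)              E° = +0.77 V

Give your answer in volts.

Fe³⁺(aq) gains electrons, so the Fe³⁺/Fe²⁺ couple is the cathode; the Sn²⁺/Sn couple is the anode.
E°cell = E°(cathode) − E°(anode) = +0.77 − (−0.14) = +0.91 V.

+0.91 V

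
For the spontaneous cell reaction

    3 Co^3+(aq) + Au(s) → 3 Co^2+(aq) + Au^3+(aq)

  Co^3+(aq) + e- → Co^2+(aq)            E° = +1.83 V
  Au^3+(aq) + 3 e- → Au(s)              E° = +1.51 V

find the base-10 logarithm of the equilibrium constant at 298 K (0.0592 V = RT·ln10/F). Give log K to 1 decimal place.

The Co³⁺/Co²⁺ couple is reduced (cathode); E°cell = +1.83 − (+1.51) = +0.32 V with n = 3.
At equilibrium E = 0, so log K = nE°cell / 0.0592 = (3)(+0.32) / 0.0592 = 16.2.

log K = 16.2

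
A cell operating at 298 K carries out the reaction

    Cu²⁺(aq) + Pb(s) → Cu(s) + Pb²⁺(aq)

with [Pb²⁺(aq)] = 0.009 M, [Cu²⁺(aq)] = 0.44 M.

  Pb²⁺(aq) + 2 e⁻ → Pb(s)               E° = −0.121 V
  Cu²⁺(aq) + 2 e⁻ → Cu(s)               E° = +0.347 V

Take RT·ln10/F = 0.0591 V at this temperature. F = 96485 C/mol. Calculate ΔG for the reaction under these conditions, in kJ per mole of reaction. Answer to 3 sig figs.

With Cu²⁺/Cu reduced at the cathode, E°cell = +0.347 − (−0.121) = +0.468 V and n = 2.
Q = [Pb²⁺(aq)] / [Cu²⁺(aq)] = 0.0205, so log Q = −1.689 and E = +0.468 − (0.0591/2)(−1.689) = +0.5179 V.
Then ΔG = −nFE = −2 × 96485 × +0.5179 J/mol = −99.9 kJ/mol.

−99.9 kJ/mol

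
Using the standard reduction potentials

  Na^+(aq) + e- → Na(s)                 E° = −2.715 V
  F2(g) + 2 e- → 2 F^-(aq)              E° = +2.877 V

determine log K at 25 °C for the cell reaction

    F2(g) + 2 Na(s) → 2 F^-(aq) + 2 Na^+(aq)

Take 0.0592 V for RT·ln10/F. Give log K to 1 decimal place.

log K = 188.9

The F₂/F⁻ couple is reduced (cathode); E°cell = +2.877 − (−2.715) = +5.592 V with n = 2.
At equilibrium E = 0, so log K = nE°cell / 0.0592 = (2)(+5.592) / 0.0592 = 188.9.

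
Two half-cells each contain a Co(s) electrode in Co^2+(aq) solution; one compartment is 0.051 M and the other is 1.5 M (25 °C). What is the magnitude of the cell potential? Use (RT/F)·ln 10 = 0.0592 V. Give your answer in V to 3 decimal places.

For a concentration cell E°cell = 0, since both electrodes use the same couple.
The compartment with the higher Co^2+(aq) concentration (1.5 M) acts as the cathode; ions are reduced there and produced at the dilute (0.051 M) anode.
With n = 2, Ecell = −(0.0592/2)·log([dilute]/[conc]) = −(0.0592/2)·log(0.051/1.5) = +0.043 V.

0.043 V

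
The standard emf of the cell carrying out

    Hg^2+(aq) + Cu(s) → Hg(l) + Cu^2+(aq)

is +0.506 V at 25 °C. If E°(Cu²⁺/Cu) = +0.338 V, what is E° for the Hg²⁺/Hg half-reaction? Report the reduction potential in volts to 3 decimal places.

+0.844 V

In the reaction as written the Hg²⁺/Hg couple is reduced (cathode) and Cu²⁺/Cu is oxidized (anode), so E°cell = E°(Hg²⁺/Hg) − E°(Cu²⁺/Cu).
E°(Hg²⁺/Hg) = E°cell + E°(anode) = +0.506 + (+0.338) = +0.844 V.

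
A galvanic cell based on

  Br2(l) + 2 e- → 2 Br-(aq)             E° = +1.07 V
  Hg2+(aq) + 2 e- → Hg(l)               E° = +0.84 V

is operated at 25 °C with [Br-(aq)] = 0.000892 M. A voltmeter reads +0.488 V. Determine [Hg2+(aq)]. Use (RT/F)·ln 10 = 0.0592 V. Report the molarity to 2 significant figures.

0.0024 M

With Br₂/Br⁻ at the cathode and Hg²⁺/Hg at the anode, E°cell = +1.07 − (+0.84) = +0.23 V (n = 2).
Rearranging E = E° − (0.0592/n)·log Q gives log Q = 2(+0.23 − (+0.488))/0.0592 = −8.716.
Balancing electrons gives Br2(l) + Hg(l) → 2 Br-(aq) + Hg2+(aq); thus Q = [Br-(aq)]^2·[Hg2+(aq)].
Isolating [Hg2+(aq)] in Q = 10^{−8.716} yields log [Hg2+(aq)] = −2.617, i.e. 0.0024 M.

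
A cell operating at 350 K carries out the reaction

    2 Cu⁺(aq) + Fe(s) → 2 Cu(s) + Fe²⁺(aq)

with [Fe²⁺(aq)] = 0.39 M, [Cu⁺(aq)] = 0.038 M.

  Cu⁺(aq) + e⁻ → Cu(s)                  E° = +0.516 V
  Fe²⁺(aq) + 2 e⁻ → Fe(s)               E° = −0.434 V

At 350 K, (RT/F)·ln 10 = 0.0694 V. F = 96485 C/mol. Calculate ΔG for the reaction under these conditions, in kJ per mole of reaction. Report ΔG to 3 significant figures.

−167 kJ/mol

With Cu⁺/Cu reduced at the cathode, E°cell = +0.516 − (−0.434) = +0.950 V and n = 2.
Here Q = [Fe²⁺(aq)] / [Cu⁺(aq)]^2 = 270 (log Q = 2.431), giving E = +0.950 − (0.0694/2)·(2.431) = +0.8656 V.
ΔG = −nFE = −(2)(96485)(+0.8656) J/mol = −167 kJ/mol.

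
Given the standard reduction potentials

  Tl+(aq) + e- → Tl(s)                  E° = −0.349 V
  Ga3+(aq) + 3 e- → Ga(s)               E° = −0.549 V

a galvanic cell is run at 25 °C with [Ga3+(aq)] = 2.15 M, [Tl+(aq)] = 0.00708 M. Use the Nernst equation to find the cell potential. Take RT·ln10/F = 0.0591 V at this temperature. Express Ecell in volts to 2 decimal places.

+0.07 V

Since E°(Tl⁺/Tl) > E°(Ga³⁺/Ga), Tl⁺/Tl serves as the cathode.
The standard potential is −0.349 − (−0.549) = +0.200 V and the balanced reaction transfers n = 3 electrons.
Balancing gives 3 Tl+(aq) + Ga(s) → 3 Tl(s) + Ga3+(aq); hence Q = [Ga3+(aq)] / [Tl+(aq)]^3 = 6.06×10^6 (log Q = 6.782).
By the Nernst equation, E = +0.200 − (0.0591/3)·(6.782) = +0.07 V.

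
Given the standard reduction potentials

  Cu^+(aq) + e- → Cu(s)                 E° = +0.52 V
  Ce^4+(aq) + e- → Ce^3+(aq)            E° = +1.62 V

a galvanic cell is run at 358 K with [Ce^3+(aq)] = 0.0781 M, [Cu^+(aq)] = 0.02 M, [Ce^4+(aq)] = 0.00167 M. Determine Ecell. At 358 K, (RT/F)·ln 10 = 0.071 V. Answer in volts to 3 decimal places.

Since E°(Ce⁴⁺/Ce³⁺) > E°(Cu⁺/Cu), Ce⁴⁺/Ce³⁺ serves as the cathode.
The standard potential is +1.62 − (+0.52) = +1.10 V and the balanced reaction transfers n = 1 electron.
For the overall reaction Ce^4+(aq) + Cu(s) → Ce^3+(aq) + Cu^+(aq), Q = ([Ce^3+(aq)]·[Cu^+(aq)]) / [Ce^4+(aq)] = 0.935, giving log Q = −0.029.
By the Nernst equation, E = +1.10 − (0.071/1)·(−0.029) = +1.102 V.

+1.102 V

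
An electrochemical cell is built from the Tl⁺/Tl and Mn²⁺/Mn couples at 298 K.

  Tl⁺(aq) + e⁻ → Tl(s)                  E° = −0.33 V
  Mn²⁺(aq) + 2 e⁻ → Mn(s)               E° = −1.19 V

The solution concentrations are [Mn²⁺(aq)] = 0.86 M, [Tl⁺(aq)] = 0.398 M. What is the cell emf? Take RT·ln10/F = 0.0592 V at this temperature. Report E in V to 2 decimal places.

+0.84 V

Tl⁺/Tl is reduced (cathode, E° = −0.33 V) and Mn²⁺/Mn is oxidized (anode).
E°cell = −0.33 − (−1.19) = +0.86 V, with n = 2 electrons transferred.
Balancing gives 2 Tl⁺(aq) + Mn(s) → 2 Tl(s) + Mn²⁺(aq); hence Q = [Mn²⁺(aq)] / [Tl⁺(aq)]^2 = 5.43 (log Q = 0.735).
E = E° − (0.0592/n)·log Q = +0.86 − (0.0592/2)(0.735) = +0.84 V.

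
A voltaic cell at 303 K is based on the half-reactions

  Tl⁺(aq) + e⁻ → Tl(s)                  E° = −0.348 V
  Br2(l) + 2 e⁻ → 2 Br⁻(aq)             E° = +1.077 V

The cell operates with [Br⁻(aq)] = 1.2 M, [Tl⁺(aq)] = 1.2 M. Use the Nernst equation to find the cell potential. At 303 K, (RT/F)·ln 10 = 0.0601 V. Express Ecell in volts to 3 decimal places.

+1.415 V

Br₂/Br⁻ is reduced (cathode, E° = +1.077 V) and Tl⁺/Tl is oxidized (anode).
E°cell = E°cat − E°an = +1.077 − (−0.348) = +1.425 V; n = 2.
For the overall reaction Br2(l) + 2 Tl(s) → 2 Br⁻(aq) + 2 Tl⁺(aq), Q = [Br⁻(aq)]^2·[Tl⁺(aq)]^2 = 2.07, giving log Q = 0.317.
Applying E = E° − (RT ln10/nF)·log Q gives +1.425 − (0.0601/2)(0.317) = +1.415 V.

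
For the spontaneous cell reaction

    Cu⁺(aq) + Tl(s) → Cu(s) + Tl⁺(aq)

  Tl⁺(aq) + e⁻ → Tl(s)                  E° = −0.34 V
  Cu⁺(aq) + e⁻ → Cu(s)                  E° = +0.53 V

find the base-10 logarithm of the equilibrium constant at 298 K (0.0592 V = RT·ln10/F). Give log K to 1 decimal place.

The Cu⁺/Cu couple is reduced (cathode); E°cell = +0.53 − (−0.34) = +0.87 V with n = 1.
At equilibrium E = 0, so log K = nE°cell / 0.0592 = (1)(+0.87) / 0.0592 = 14.7.

log K = 14.7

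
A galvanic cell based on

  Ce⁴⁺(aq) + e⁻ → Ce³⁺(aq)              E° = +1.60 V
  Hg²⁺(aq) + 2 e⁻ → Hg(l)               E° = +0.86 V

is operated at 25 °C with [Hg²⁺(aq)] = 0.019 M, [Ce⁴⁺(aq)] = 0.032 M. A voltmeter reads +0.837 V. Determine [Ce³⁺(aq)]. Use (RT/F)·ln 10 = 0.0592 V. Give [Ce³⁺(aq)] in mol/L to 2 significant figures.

0.0053 M

Ce⁴⁺/Ce³⁺ is the cathode (higher E°); E°cell = +1.60 − (+0.86) = +0.74 V with n = 2.
Since E = E° − (0.0592/n)·log Q, log Q = n(E° − E)/0.0592 = −3.277.
For 2 Ce⁴⁺(aq) + Hg(l) → 2 Ce³⁺(aq) + Hg²⁺(aq), the reaction quotient is Q = ([Ce³⁺(aq)]^2·[Hg²⁺(aq)]) / [Ce⁴⁺(aq)]^2.
Substituting the known concentrations and solving, log [Ce³⁺(aq)] = −2.273 and [Ce³⁺(aq)] = 0.0053 M.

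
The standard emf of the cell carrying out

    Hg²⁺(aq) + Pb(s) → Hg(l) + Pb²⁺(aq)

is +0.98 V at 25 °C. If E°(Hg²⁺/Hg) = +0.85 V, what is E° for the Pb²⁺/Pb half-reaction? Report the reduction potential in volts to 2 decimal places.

−0.13 V

In the reaction as written the Hg²⁺/Hg couple is reduced (cathode) and Pb²⁺/Pb is oxidized (anode), so E°cell = E°(Hg²⁺/Hg) − E°(Pb²⁺/Pb).
E°(Pb²⁺/Pb) = E°(cathode) − E°cell = +0.85 − (+0.98) = −0.13 V.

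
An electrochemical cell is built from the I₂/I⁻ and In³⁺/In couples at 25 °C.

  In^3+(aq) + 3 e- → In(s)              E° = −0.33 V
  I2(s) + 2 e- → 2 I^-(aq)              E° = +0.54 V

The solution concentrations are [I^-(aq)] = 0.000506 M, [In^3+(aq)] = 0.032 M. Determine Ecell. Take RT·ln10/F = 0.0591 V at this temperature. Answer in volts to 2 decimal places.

The I₂/I⁻ couple has the more positive E°, so it is the cathode; In³⁺/In is the anode.
The standard potential is +0.54 − (−0.33) = +0.87 V and the balanced reaction transfers n = 6 electrons.
The balanced reaction is 3 I2(s) + 2 In(s) → 6 I^-(aq) + 2 In^3+(aq), so Q = [I^-(aq)]^6·[In^3+(aq)]^2 = 1.72×10^−23 and log Q = −22.765.
E = E° − (0.0591/n)·log Q = +0.87 − (0.0591/6)(−22.765) = +1.09 V.

+1.09 V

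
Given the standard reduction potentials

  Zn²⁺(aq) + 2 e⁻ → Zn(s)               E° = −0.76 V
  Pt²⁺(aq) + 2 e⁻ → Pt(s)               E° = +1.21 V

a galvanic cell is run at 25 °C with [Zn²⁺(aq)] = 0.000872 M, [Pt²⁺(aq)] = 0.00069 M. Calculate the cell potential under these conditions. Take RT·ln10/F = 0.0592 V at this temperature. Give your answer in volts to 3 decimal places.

Since E°(Pt²⁺/Pt) > E°(Zn²⁺/Zn), Pt²⁺/Pt serves as the cathode.
E°cell = +1.21 − (−0.76) = +1.97 V, with n = 2 electrons transferred.
For the overall reaction Pt²⁺(aq) + Zn(s) → Pt(s) + Zn²⁺(aq), Q = [Zn²⁺(aq)] / [Pt²⁺(aq)] = 1.26, giving log Q = 0.102.
By the Nernst equation, E = +1.97 − (0.0592/2)·(0.102) = +1.967 V.

+1.967 V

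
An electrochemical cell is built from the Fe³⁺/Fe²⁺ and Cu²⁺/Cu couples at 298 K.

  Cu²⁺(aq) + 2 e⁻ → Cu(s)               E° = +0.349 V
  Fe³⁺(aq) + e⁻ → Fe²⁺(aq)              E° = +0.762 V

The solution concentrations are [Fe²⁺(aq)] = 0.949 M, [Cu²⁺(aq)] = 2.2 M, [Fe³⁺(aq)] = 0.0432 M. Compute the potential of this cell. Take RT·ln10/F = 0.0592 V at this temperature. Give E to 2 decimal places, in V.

The Fe³⁺/Fe²⁺ couple has the more positive E°, so it is the cathode; Cu²⁺/Cu is the anode.
The standard potential is +0.762 − (+0.349) = +0.413 V and the balanced reaction transfers n = 2 electrons.
The balanced reaction is 2 Fe³⁺(aq) + Cu(s) → 2 Fe²⁺(aq) + Cu²⁺(aq), so Q = ([Fe²⁺(aq)]^2·[Cu²⁺(aq)]) / [Fe³⁺(aq)]^2 = 1.06×10^3 and log Q = 3.026.
Applying E = E° − (RT ln10/nF)·log Q gives +0.413 − (0.0592/2)(3.026) = +0.32 V.

+0.32 V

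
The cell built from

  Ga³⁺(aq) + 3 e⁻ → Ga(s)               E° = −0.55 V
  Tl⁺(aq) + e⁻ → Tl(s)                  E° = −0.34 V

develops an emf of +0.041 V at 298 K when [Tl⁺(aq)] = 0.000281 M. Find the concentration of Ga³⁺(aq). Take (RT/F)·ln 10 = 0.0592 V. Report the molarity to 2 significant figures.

0.0081 M

Tl⁺/Tl is the cathode (higher E°); E°cell = −0.34 − (−0.55) = +0.21 V with n = 3.
Rearranging E = E° − (0.0592/n)·log Q gives log Q = 3(+0.21 − (+0.041))/0.0592 = 8.564.
For 3 Tl⁺(aq) + Ga(s) → 3 Tl(s) + Ga³⁺(aq), the reaction quotient is Q = [Ga³⁺(aq)] / [Tl⁺(aq)]^3.
Solving for the unknown gives log [Ga³⁺(aq)] = −2.090, so [Ga³⁺(aq)] ≈ 0.0081 M.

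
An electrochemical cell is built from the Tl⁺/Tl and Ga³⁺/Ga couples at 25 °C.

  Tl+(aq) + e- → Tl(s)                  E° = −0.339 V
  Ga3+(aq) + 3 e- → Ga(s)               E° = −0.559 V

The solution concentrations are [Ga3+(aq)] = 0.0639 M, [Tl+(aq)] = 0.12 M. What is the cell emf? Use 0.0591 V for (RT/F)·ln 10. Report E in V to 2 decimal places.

Since E°(Tl⁺/Tl) > E°(Ga³⁺/Ga), Tl⁺/Tl serves as the cathode.
E°cell = E°cat − E°an = −0.339 − (−0.559) = +0.220 V; n = 3.
For the overall reaction 3 Tl+(aq) + Ga(s) → 3 Tl(s) + Ga3+(aq), Q = [Ga3+(aq)] / [Tl+(aq)]^3 = 37, giving log Q = 1.568.
E = E° − (0.0591/n)·log Q = +0.220 − (0.0591/3)(1.568) = +0.19 V.

+0.19 V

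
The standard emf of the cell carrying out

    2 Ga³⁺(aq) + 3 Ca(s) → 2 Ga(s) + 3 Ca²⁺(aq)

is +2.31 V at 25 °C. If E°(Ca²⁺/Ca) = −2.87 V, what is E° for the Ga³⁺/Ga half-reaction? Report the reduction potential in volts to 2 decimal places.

In the reaction as written the Ga³⁺/Ga couple is reduced (cathode) and Ca²⁺/Ca is oxidized (anode), so E°cell = E°(Ga³⁺/Ga) − E°(Ca²⁺/Ca).
E°(Ga³⁺/Ga) = E°cell + E°(anode) = +2.31 + (−2.87) = −0.56 V.

−0.56 V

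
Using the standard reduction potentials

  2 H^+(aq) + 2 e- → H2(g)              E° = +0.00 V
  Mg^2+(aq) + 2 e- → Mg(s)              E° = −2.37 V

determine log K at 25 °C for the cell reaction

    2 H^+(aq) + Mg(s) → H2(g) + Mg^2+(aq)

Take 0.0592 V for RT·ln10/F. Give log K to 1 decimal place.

log K = 80.1

The 2H⁺/H₂ couple is reduced (cathode); E°cell = +0.00 − (−2.37) = +2.37 V with n = 2.
At equilibrium E = 0, so log K = nE°cell / 0.0592 = (2)(+2.37) / 0.0592 = 80.1.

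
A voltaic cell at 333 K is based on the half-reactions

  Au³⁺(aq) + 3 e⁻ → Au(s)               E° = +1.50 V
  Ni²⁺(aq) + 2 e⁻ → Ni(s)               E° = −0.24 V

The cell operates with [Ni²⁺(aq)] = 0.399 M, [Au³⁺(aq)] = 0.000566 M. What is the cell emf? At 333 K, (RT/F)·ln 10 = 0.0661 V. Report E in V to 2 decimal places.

The Au³⁺/Au couple has the more positive E°, so it is the cathode; Ni²⁺/Ni is the anode.
E°cell = +1.50 − (−0.24) = +1.74 V, with n = 6 electrons transferred.
The balanced reaction is 2 Au³⁺(aq) + 3 Ni(s) → 2 Au(s) + 3 Ni²⁺(aq), so Q = [Ni²⁺(aq)]^3 / [Au³⁺(aq)]^2 = 1.98×10^5 and log Q = 5.297.
E = E° − (0.0661/n)·log Q = +1.74 − (0.0661/6)(5.297) = +1.68 V.

+1.68 V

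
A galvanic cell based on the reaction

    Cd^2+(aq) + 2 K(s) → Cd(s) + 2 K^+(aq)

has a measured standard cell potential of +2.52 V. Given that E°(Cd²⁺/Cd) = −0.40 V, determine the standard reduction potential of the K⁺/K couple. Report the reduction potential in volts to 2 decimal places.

In the reaction as written the Cd²⁺/Cd couple is reduced (cathode) and K⁺/K is oxidized (anode), so E°cell = E°(Cd²⁺/Cd) − E°(K⁺/K).
E°(K⁺/K) = E°(cathode) − E°cell = −0.40 − (+2.52) = −2.92 V.

−2.92 V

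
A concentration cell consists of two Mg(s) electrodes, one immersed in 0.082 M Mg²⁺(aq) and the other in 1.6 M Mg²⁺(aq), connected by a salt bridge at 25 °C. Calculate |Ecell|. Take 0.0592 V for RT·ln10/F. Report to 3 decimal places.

For a concentration cell E°cell = 0, since both electrodes use the same couple.
The compartment with the higher Mg²⁺(aq) concentration (1.6 M) acts as the cathode; ions are reduced there and produced at the dilute (0.082 M) anode.
With n = 2, Ecell = −(0.0592/2)·log([dilute]/[conc]) = −(0.0592/2)·log(0.082/1.6) = +0.038 V.

0.038 V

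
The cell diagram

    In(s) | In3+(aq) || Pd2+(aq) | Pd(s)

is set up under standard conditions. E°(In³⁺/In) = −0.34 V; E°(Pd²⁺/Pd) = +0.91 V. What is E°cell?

By convention the left-hand electrode in cell notation is the anode (oxidation) and the right-hand electrode is the cathode (reduction).
E°cell = E°(right) − E°(left) = +0.91 − (−0.34) = +1.25 V.

+1.25 V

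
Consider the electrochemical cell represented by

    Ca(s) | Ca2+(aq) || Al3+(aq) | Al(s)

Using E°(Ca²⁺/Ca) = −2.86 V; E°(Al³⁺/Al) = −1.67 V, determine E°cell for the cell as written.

+1.19 V

By convention the left-hand electrode in cell notation is the anode (oxidation) and the right-hand electrode is the cathode (reduction).
E°cell = E°(right) − E°(left) = −1.67 − (−2.86) = +1.19 V.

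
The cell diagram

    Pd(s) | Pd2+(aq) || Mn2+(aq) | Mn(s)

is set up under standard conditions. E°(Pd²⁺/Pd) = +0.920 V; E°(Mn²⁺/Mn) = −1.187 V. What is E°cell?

−2.107 V

By convention the left-hand electrode in cell notation is the anode (oxidation) and the right-hand electrode is the cathode (reduction).
E°cell = E°(right) − E°(left) = −1.187 − (+0.920) = −2.107 V.
The negative sign shows that, as written, the cell would require an external voltage to drive the reaction.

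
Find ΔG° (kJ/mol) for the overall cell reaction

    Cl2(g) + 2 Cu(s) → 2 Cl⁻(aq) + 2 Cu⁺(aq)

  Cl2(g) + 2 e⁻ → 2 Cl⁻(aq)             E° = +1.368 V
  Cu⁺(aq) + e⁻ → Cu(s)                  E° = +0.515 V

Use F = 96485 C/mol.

−165 kJ/mol

In the reaction as written Cl2(g) is reduced, so the Cl₂/Cl⁻ couple is the cathode and Cu⁺/Cu is the anode.
E°cell = +1.368 − (+0.515) = +0.853 V; balancing electrons gives n = 2.
ΔG° = −nFE°cell = −(2)(96485)(+0.853) J/mol = −165 kJ/mol.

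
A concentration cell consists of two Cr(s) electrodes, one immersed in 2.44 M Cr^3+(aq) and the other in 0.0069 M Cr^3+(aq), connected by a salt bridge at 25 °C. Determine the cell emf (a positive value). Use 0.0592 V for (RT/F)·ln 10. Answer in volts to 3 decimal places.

0.050 V

For a concentration cell E°cell = 0, since both electrodes use the same couple.
The compartment with the higher Cr^3+(aq) concentration (2.44 M) acts as the cathode; ions are reduced there and produced at the dilute (0.0069 M) anode.
With n = 3, Ecell = −(0.0592/3)·log([dilute]/[conc]) = −(0.0592/3)·log(0.0069/2.44) = +0.050 V.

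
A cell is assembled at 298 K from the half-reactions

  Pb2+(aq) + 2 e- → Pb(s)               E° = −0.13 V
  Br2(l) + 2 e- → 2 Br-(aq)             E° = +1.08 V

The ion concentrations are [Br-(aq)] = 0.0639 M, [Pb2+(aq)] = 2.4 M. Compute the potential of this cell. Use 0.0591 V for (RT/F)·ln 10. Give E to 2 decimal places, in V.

+1.27 V

The Br₂/Br⁻ couple has the more positive E°, so it is the cathode; Pb²⁺/Pb is the anode.
E°cell = +1.08 − (−0.13) = +1.21 V, with n = 2 electrons transferred.
The balanced reaction is Br2(l) + Pb(s) → 2 Br-(aq) + Pb2+(aq), so Q = [Br-(aq)]^2·[Pb2+(aq)] = 0.0098 and log Q = −2.009.
Applying E = E° − (RT ln10/nF)·log Q gives +1.21 − (0.0591/2)(−2.009) = +1.27 V.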